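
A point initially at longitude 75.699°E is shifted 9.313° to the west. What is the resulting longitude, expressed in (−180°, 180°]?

66.386°E

Start at +75.699°; shift −9.313° → +66.386°.
+66.386° already lies in (−180°, 180°].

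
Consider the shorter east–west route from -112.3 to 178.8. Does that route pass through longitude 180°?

Naïve |178.8 − -112.3| = 291.1° > 180°, so the shorter arc goes the other way round — across 180°.
Signed shortest Δλ = ((178.8 − -112.3 + 180) mod 360) − 180 = -68.9°.
Going west by 68.9° from -112.3° passes through 180° before reaching +178.8°.

Yes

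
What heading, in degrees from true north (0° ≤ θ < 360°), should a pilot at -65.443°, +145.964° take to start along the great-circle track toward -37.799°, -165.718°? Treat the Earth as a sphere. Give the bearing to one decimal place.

69.3°

Δλ = -165.718 − 145.964 = -311.682°; wrapped into (−180°, 180°]: 48.318°.
θ = atan2( sin Δλ · cos φ₂ , cos φ₁ · sin φ₂ − sin φ₁ · cos φ₂ · cos Δλ )
  = atan2(0.59013, 0.22321) = 69.281° → normalised to [0°, 360°): 69.281°.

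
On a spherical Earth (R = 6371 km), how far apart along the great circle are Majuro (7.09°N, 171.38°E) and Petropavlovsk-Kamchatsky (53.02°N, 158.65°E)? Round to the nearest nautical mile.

Δλ = 158.65 − 171.38 = -12.73°.
Δφ = 53.02 − 7.09 = 45.93°.
a = sin²(Δφ/2) + cos φ₁ · cos φ₂ · sin²(Δλ/2) = 0.159568.
c = 2·atan2(√a, √(1−a)) = 0.82186 rad → d = 6371·c ≈ 5236.04 km ≈ 2827.24 nmi.

2827 nmi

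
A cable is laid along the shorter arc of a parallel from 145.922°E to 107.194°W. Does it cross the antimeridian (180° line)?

Naïve |-107.194 − 145.922| = 253.116° > 180°, so the shorter arc goes the other way round — across 180°.
Signed shortest Δλ = ((-107.194 − 145.922 + 180) mod 360) − 180 = 106.884°.
Going east by 106.884° from +145.922° passes through 180° before reaching -107.194°.

Yes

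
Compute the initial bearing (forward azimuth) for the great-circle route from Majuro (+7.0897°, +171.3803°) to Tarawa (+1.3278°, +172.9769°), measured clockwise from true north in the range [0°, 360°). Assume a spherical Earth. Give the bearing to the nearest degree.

Δλ = 172.9769 − 171.3803 = 1.5966°.
θ = atan2( sin Δλ · cos φ₂ , cos φ₁ · sin φ₂ − sin φ₁ · cos φ₂ · cos Δλ )
  = atan2(0.02785, -0.10035) = 164.486° → normalised to [0°, 360°): 164.486°.

164°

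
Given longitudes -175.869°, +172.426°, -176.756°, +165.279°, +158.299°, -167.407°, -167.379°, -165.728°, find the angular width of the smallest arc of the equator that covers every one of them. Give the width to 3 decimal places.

Sort the longitudes: -176.756°, -175.869°, -167.407°, -167.379°, -165.728°, +158.299°, +165.279°, +172.426°.
Eastward gaps between consecutive values (wrapping around): 0.887°, 8.462°, 0.028°, 1.651°, 324.027°, 6.980°, 7.147°, 10.818°.
Largest gap = 324.027° ⇒ minimal covering band is its complement: 360° − 324.027° = 35.973°.
Band runs from +158.299° eastward to -165.728°, crossing the antimeridian.

35.973°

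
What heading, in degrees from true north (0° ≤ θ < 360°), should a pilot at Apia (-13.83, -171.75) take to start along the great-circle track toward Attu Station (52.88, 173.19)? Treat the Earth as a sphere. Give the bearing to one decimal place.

350.3°

Δλ = 173.19 − -171.75 = 344.94°; wrapped into (−180°, 180°]: -15.06°.
θ = atan2( sin Δλ · cos φ₂ , cos φ₁ · sin φ₂ − sin φ₁ · cos φ₂ · cos Δλ )
  = atan2(-0.15680, 0.91356) = -9.739° → normalised to [0°, 360°): 350.261°.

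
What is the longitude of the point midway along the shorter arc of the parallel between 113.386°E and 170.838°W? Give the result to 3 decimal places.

151.274°E

Signed shortest Δλ from +113.386° to -170.838° is +75.776°.
Midpoint longitude = +113.386° + (+75.776°)/2 = +113.386° + 37.888° = +151.274°.
(The naïve average (+113.386 + -170.838)/2 = -28.726° is on the wrong side of the globe.)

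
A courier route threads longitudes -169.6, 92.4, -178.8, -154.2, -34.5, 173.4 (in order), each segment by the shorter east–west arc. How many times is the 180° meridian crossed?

Leg 1: -169.6° → +92.4°, shortest Δλ = -98.0° (west) — crosses 180°.
Leg 2: +92.4° → -178.8°, shortest Δλ = 88.8° (east) — crosses 180°.
Leg 3: -178.8° → -154.2°, shortest Δλ = 24.6° (east) — does not cross 180°.
Leg 4: -154.2° → -34.5°, shortest Δλ = 119.7° (east) — does not cross 180°.
Leg 5: -34.5° → +173.4°, shortest Δλ = -152.1° (west) — crosses 180°.
Total crossings: 3.

3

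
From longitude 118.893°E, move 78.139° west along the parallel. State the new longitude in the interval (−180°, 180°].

Start at +118.893°; shift −78.139° → +40.754°.
+40.754° already lies in (−180°, 180°].

40.754°E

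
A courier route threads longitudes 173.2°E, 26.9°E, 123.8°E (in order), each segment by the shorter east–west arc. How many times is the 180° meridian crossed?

Leg 1: +173.2° → +26.9°, shortest Δλ = -146.3° (west) — does not cross 180°.
Leg 2: +26.9° → +123.8°, shortest Δλ = 96.9° (east) — does not cross 180°.
Total crossings: 0.

0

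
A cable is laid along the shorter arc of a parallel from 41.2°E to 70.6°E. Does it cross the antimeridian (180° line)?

No

Signed shortest Δλ = ((70.6 − 41.2 + 180) mod 360) − 180 = 29.4°.
Going east by 29.4° from +41.2° reaches +70.6° without touching 180°.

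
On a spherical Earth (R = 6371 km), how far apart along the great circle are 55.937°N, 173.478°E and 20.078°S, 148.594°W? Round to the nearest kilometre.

Δλ = -148.594 − 173.478 = -322.072°; wrapped into (−180°, 180°]: 37.928°.
Δφ = -20.078 − 55.937 = -76.015°.
a = sin²(Δφ/2) + cos φ₁ · cos φ₂ · sin²(Δλ/2) = 0.434723.
c = 2·atan2(√a, √(1−a)) = 1.43987 rad → d = 6371·c ≈ 9173.40 km.

9173 km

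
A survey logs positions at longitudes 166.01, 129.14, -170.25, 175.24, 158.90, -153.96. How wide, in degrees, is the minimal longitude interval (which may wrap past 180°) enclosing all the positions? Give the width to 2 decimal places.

Sort the longitudes: -170.25°, -153.96°, +129.14°, +158.90°, +166.01°, +175.24°.
Eastward gaps between consecutive values (wrapping around): 16.29°, 283.10°, 29.76°, 7.11°, 9.23°, 14.51°.
Largest gap = 283.10° ⇒ minimal covering band is its complement: 360° − 283.10° = 76.90°.
Band runs from +129.14° eastward to -153.96°, crossing the antimeridian.

76.90°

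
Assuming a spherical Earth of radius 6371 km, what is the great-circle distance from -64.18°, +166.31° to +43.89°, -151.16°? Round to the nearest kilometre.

12579 km

Δλ = -151.16 − 166.31 = -317.47°; wrapped into (−180°, 180°]: 42.53°.
Δφ = 43.89 − -64.18 = 108.07°.
a = sin²(Δφ/2) + cos φ₁ · cos φ₂ · sin²(Δλ/2) = 0.696377.
c = 2·atan2(√a, √(1−a)) = 1.97442 rad → d = 6371·c ≈ 12579.04 km.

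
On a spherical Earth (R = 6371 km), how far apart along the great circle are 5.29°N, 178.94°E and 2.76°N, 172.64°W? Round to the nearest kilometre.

975 km

Δλ = -172.64 − 178.94 = -351.58°; wrapped into (−180°, 180°]: 8.42°.
Δφ = 2.76 − 5.29 = -2.53°.
a = sin²(Δφ/2) + cos φ₁ · cos φ₂ · sin²(Δλ/2) = 0.005848.
c = 2·atan2(√a, √(1−a)) = 0.15309 rad → d = 6371·c ≈ 975.32 km.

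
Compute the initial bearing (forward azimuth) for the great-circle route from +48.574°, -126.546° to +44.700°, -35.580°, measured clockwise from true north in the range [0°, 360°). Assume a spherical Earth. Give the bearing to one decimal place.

56.3°

Δλ = -35.580 − -126.546 = 90.966°.
θ = atan2( sin Δλ · cos φ₂ , cos φ₁ · sin φ₂ − sin φ₁ · cos φ₂ · cos Δλ )
  = atan2(0.71070, 0.47439) = 56.277° → normalised to [0°, 360°): 56.277°.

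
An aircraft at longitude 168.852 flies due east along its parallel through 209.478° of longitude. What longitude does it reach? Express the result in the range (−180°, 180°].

Start at +168.852°; shift +209.478° → +378.330°.
+378.330° lies outside (−180°, 180°]; subtract 360° → +18.330°.

+18.330°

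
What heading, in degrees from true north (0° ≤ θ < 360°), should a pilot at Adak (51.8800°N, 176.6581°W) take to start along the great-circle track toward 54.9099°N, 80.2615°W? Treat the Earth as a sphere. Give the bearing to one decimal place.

Δλ = -80.2615 − -176.6581 = 96.3966°.
θ = atan2( sin Δλ · cos φ₂ , cos φ₁ · sin φ₂ − sin φ₁ · cos φ₂ · cos Δλ )
  = atan2(0.57129, 0.55550) = 45.803° → normalised to [0°, 360°): 45.803°.

45.8°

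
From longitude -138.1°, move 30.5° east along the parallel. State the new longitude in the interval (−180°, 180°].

-107.6°

Start at -138.1°; shift +30.5° → -107.6°.
-107.6° already lies in (−180°, 180°].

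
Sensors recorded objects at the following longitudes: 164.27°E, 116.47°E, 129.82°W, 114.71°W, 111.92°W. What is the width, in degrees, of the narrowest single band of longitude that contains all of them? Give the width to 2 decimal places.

131.61°

Sort the longitudes: -129.82°, -114.71°, -111.92°, +116.47°, +164.27°.
Eastward gaps between consecutive values (wrapping around): 15.11°, 2.79°, 228.39°, 47.80°, 65.91°.
Largest gap = 228.39° ⇒ minimal covering band is its complement: 360° − 228.39° = 131.61°.
Band runs from +116.47° eastward to -111.92°, crossing the antimeridian.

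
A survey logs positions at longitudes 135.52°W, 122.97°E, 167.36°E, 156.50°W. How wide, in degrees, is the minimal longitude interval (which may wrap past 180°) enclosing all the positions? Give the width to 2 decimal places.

101.51°

Sort the longitudes: -156.50°, -135.52°, +122.97°, +167.36°.
Eastward gaps between consecutive values (wrapping around): 20.98°, 258.49°, 44.39°, 36.14°.
Largest gap = 258.49° ⇒ minimal covering band is its complement: 360° − 258.49° = 101.51°.
Band runs from +122.97° eastward to -135.52°, crossing the antimeridian.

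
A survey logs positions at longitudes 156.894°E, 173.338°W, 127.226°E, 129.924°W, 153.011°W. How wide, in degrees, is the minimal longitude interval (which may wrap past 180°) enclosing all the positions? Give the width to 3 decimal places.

Sort the longitudes: -173.338°, -153.011°, -129.924°, +127.226°, +156.894°.
Eastward gaps between consecutive values (wrapping around): 20.327°, 23.087°, 257.150°, 29.668°, 29.768°.
Largest gap = 257.150° ⇒ minimal covering band is its complement: 360° − 257.150° = 102.850°.
Band runs from +127.226° eastward to -129.924°, crossing the antimeridian.

102.850°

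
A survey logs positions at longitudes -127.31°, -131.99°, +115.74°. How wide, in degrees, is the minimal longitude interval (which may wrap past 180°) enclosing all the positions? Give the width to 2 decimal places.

Sort the longitudes: -131.99°, -127.31°, +115.74°.
Eastward gaps between consecutive values (wrapping around): 4.68°, 243.05°, 112.27°.
Largest gap = 243.05° ⇒ minimal covering band is its complement: 360° − 243.05° = 116.95°.
Band runs from +115.74° eastward to -127.31°, crossing the antimeridian.

116.95°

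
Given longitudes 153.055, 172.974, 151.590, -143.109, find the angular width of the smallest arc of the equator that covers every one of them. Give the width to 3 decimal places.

Sort the longitudes: -143.109°, +151.590°, +153.055°, +172.974°.
Eastward gaps between consecutive values (wrapping around): 294.699°, 1.465°, 19.919°, 43.917°.
Largest gap = 294.699° ⇒ minimal covering band is its complement: 360° − 294.699° = 65.301°.
Band runs from +151.590° eastward to -143.109°, crossing the antimeridian.

65.301°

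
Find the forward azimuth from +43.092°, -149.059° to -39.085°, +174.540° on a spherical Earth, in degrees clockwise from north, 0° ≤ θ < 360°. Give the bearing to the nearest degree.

207°

Δλ = 174.540 − -149.059 = 323.599°; wrapped into (−180°, 180°]: -36.401°.
θ = atan2( sin Δλ · cos φ₂ , cos φ₁ · sin φ₂ − sin φ₁ · cos φ₂ · cos Δλ )
  = atan2(-0.46063, -0.88723) = -152.563° → normalised to [0°, 360°): 207.437°.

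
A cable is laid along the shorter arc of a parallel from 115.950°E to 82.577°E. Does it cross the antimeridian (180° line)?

Signed shortest Δλ = ((82.577 − 115.950 + 180) mod 360) − 180 = -33.373°.
Going west by 33.373° from +115.950° reaches +82.577° without touching 180°.

No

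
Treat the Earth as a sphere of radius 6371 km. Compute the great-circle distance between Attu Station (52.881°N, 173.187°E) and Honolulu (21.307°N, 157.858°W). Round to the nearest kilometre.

4290 km

Δλ = -157.858 − 173.187 = -331.045°; wrapped into (−180°, 180°]: 28.955°.
Δφ = 21.307 − 52.881 = -31.574°.
a = sin²(Δφ/2) + cos φ₁ · cos φ₂ · sin²(Δλ/2) = 0.109157.
c = 2·atan2(√a, √(1−a)) = 0.67343 rad → d = 6371·c ≈ 4290.42 km.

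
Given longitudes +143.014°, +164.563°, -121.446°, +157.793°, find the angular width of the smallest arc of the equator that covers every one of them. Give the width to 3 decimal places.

Sort the longitudes: -121.446°, +143.014°, +157.793°, +164.563°.
Eastward gaps between consecutive values (wrapping around): 264.460°, 14.779°, 6.770°, 73.991°.
Largest gap = 264.460° ⇒ minimal covering band is its complement: 360° − 264.460° = 95.540°.
Band runs from +143.014° eastward to -121.446°, crossing the antimeridian.

95.540°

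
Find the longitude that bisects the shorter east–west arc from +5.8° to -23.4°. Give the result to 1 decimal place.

Signed shortest Δλ from +5.8° to -23.4° is -29.2°.
Midpoint longitude = +5.8° + (-29.2°)/2 = +5.8° − 14.6° = -8.8°.

-8.8°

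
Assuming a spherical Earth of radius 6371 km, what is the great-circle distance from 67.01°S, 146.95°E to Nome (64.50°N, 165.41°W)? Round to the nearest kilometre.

15107 km

Δλ = -165.41 − 146.95 = -312.36°; wrapped into (−180°, 180°]: 47.64°.
Δφ = 64.50 − -67.01 = 131.51°.
a = sin²(Δφ/2) + cos φ₁ · cos φ₂ · sin²(Δλ/2) = 0.858801.
c = 2·atan2(√a, √(1−a)) = 2.37115 rad → d = 6371·c ≈ 15106.59 km.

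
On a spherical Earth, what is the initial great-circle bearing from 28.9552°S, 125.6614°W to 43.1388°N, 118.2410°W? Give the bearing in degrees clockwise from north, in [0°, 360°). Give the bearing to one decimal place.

Δλ = -118.2410 − -125.6614 = 7.4204°.
θ = atan2( sin Δλ · cos φ₂ , cos φ₁ · sin φ₂ − sin φ₁ · cos φ₂ · cos Δλ )
  = atan2(0.09424, 0.94860) = 5.673° → normalised to [0°, 360°): 5.673°.

5.7°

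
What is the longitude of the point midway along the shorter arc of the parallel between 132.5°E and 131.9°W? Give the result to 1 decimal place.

179.7°W

Signed shortest Δλ from +132.5° to -131.9° is +95.6°.
Midpoint longitude = +132.5° + (+95.6°)/2 = +132.5° + 47.8° = +180.3°.
Normalise into (−180°, 180°]: -179.7°.
(The naïve average (+132.5 + -131.9)/2 = 0.3° is on the wrong side of the globe.)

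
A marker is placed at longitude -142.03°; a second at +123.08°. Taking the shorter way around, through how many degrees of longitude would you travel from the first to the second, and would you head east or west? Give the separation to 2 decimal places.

94.89° west

Raw difference: 123.08 − -142.03 = 265.11°.
Normalise into (−180°, 180°]: 265.11° − 360° = -94.89°.
Negative ⇒ the second point lies to the west; separation 94.89°.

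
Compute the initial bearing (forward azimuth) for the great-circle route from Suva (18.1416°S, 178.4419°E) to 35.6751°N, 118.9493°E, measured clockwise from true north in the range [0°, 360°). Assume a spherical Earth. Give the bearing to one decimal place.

314.3°

Δλ = 118.9493 − 178.4419 = -59.4926°.
θ = atan2( sin Δλ · cos φ₂ , cos φ₁ · sin φ₂ − sin φ₁ · cos φ₂ · cos Δλ )
  = atan2(-0.69988, 0.68260) = -45.716° → normalised to [0°, 360°): 314.284°.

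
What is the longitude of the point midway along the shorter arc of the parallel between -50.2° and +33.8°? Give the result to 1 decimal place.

-8.2°

Signed shortest Δλ from -50.2° to +33.8° is +84.0°.
Midpoint longitude = -50.2° + (+84.0°)/2 = -50.2° + 42.0° = -8.2°.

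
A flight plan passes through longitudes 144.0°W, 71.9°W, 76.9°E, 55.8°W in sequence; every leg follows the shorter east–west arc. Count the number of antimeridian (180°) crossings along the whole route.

0

Leg 1: -144.0° → -71.9°, shortest Δλ = 72.1° (east) — does not cross 180°.
Leg 2: -71.9° → +76.9°, shortest Δλ = 148.8° (east) — does not cross 180°.
Leg 3: +76.9° → -55.8°, shortest Δλ = -132.7° (west) — does not cross 180°.
Total crossings: 0.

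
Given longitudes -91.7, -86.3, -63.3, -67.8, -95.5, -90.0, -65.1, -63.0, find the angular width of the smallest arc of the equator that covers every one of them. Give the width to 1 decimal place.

32.5°

Sort the longitudes: -95.5°, -91.7°, -90.0°, -86.3°, -67.8°, -65.1°, -63.3°, -63.0°.
Eastward gaps between consecutive values (wrapping around): 3.8°, 1.7°, 3.7°, 18.5°, 2.7°, 1.8°, 0.3°, 327.5°.
Largest gap = 327.5° ⇒ minimal covering band is its complement: 360° − 327.5° = 32.5°.
Band runs from -95.5° eastward to -63.0°.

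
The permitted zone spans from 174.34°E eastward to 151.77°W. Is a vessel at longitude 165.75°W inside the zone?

Band width going east from +174.34° to -151.77°: ((-151.77 − 174.34) mod 360) = 33.89°.
Offset of -165.75° east of the west edge: ((-165.75 − 174.34) mod 360) = 19.91°.
19.91° ≤ 33.89° ⇒ inside.

Yes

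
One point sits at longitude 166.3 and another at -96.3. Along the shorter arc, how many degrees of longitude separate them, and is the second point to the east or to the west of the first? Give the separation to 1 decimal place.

Raw difference: -96.3 − 166.3 = -262.6°.
Normalise into (−180°, 180°]: -262.6° + 360° = 97.4°.
Positive ⇒ the second point lies to the east; separation 97.4°.

97.4° east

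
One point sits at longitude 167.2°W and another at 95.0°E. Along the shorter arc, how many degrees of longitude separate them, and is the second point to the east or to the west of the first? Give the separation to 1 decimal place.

Raw difference: 95.0 − -167.2 = 262.2°.
Normalise into (−180°, 180°]: 262.2° − 360° = -97.8°.
Negative ⇒ the second point lies to the west; separation 97.8°.

97.8° west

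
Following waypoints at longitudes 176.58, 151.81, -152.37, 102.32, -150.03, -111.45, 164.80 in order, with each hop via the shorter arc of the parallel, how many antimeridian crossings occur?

4

Leg 1: +176.58° → +151.81°, shortest Δλ = -24.77° (west) — does not cross 180°.
Leg 2: +151.81° → -152.37°, shortest Δλ = 55.82° (east) — crosses 180°.
Leg 3: -152.37° → +102.32°, shortest Δλ = -105.31° (west) — crosses 180°.
Leg 4: +102.32° → -150.03°, shortest Δλ = 107.65° (east) — crosses 180°.
Leg 5: -150.03° → -111.45°, shortest Δλ = 38.58° (east) — does not cross 180°.
Leg 6: -111.45° → +164.80°, shortest Δλ = -83.75° (west) — crosses 180°.
Total crossings: 4.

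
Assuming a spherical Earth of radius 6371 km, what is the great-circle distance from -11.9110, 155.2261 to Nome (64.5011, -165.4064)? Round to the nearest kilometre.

Δλ = -165.4064 − 155.2261 = -320.6325°; wrapped into (−180°, 180°]: 39.3675°.
Δφ = 64.5011 − -11.9110 = 76.4121°.
a = sin²(Δφ/2) + cos φ₁ · cos φ₂ · sin²(Δλ/2) = 0.430321.
c = 2·atan2(√a, √(1−a)) = 1.43098 rad → d = 6371·c ≈ 9116.79 km.

9117 km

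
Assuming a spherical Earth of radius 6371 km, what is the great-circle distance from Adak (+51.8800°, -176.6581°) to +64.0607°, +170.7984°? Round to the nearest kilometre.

1537 km

Δλ = 170.7984 − -176.6581 = 347.4565°; wrapped into (−180°, 180°]: -12.5435°.
Δφ = 64.0607 − 51.8800 = 12.1807°.
a = sin²(Δφ/2) + cos φ₁ · cos φ₂ · sin²(Δλ/2) = 0.014479.
c = 2·atan2(√a, √(1−a)) = 0.24124 rad → d = 6371·c ≈ 1536.95 km.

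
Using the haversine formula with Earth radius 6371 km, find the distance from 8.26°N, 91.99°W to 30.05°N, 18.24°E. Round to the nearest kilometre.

11449 km

Δλ = 18.24 − -91.99 = 110.23°.
Δφ = 30.05 − 8.26 = 21.79°.
a = sin²(Δφ/2) + cos φ₁ · cos φ₂ · sin²(Δλ/2) = 0.612133.
c = 2·atan2(√a, √(1−a)) = 1.79699 rad → d = 6371·c ≈ 11448.59 km.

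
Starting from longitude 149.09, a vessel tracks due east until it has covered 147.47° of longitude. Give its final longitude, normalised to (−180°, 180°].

Start at +149.09°; shift +147.47° → +296.56°.
+296.56° lies outside (−180°, 180°]; subtract 360° → -63.44°.

-63.44°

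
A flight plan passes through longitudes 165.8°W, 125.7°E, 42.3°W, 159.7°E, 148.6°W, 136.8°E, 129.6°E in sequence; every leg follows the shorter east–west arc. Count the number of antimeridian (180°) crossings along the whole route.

Leg 1: -165.8° → +125.7°, shortest Δλ = -68.5° (west) — crosses 180°.
Leg 2: +125.7° → -42.3°, shortest Δλ = -168.0° (west) — does not cross 180°.
Leg 3: -42.3° → +159.7°, shortest Δλ = -158.0° (west) — crosses 180°.
Leg 4: +159.7° → -148.6°, shortest Δλ = 51.7° (east) — crosses 180°.
Leg 5: -148.6° → +136.8°, shortest Δλ = -74.6° (west) — crosses 180°.
Leg 6: +136.8° → +129.6°, shortest Δλ = -7.2° (west) — does not cross 180°.
Total crossings: 4.

4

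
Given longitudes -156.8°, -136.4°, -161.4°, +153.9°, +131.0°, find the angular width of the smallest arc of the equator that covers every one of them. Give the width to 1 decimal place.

Sort the longitudes: -161.4°, -156.8°, -136.4°, +131.0°, +153.9°.
Eastward gaps between consecutive values (wrapping around): 4.6°, 20.4°, 267.4°, 22.9°, 44.7°.
Largest gap = 267.4° ⇒ minimal covering band is its complement: 360° − 267.4° = 92.6°.
Band runs from +131.0° eastward to -136.4°, crossing the antimeridian.

92.6°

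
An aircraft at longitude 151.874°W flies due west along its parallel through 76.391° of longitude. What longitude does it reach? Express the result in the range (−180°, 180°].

131.735°E

Start at -151.874°; shift −76.391° → -228.265°.
-228.265° lies outside (−180°, 180°]; add 360° → +131.735°.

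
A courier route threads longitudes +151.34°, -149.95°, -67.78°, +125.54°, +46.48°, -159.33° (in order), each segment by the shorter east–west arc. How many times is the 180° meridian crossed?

3

Leg 1: +151.34° → -149.95°, shortest Δλ = 58.71° (east) — crosses 180°.
Leg 2: -149.95° → -67.78°, shortest Δλ = 82.17° (east) — does not cross 180°.
Leg 3: -67.78° → +125.54°, shortest Δλ = -166.68° (west) — crosses 180°.
Leg 4: +125.54° → +46.48°, shortest Δλ = -79.06° (west) — does not cross 180°.
Leg 5: +46.48° → -159.33°, shortest Δλ = 154.19° (east) — crosses 180°.
Total crossings: 3.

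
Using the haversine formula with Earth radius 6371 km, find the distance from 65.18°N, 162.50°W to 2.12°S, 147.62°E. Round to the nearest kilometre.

8485 km

Δλ = 147.62 − -162.50 = 310.12°; wrapped into (−180°, 180°]: -49.88°.
Δφ = -2.12 − 65.18 = -67.30°.
a = sin²(Δφ/2) + cos φ₁ · cos φ₂ · sin²(Δλ/2) = 0.381633.
c = 2·atan2(√a, √(1−a)) = 1.33179 rad → d = 6371·c ≈ 8484.85 km.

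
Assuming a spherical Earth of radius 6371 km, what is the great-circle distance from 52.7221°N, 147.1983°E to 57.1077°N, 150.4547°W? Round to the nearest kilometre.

Δλ = -150.4547 − 147.1983 = -297.6530°; wrapped into (−180°, 180°]: 62.3470°.
Δφ = 57.1077 − 52.7221 = 4.3856°.
a = sin²(Δφ/2) + cos φ₁ · cos φ₂ · sin²(Δλ/2) = 0.089596.
c = 2·atan2(√a, √(1−a)) = 0.60797 rad → d = 6371·c ≈ 3873.39 km.

3873 km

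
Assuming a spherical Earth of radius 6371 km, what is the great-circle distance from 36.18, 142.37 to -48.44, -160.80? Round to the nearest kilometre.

Δλ = -160.80 − 142.37 = -303.17°; wrapped into (−180°, 180°]: 56.83°.
Δφ = -48.44 − 36.18 = -84.62°.
a = sin²(Δφ/2) + cos φ₁ · cos φ₂ · sin²(Δλ/2) = 0.574372.
c = 2·atan2(√a, √(1−a)) = 1.72009 rad → d = 6371·c ≈ 10958.72 km.

10959 km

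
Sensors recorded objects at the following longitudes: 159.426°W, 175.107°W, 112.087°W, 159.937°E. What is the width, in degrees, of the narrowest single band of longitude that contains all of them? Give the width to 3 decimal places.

87.976°

Sort the longitudes: -175.107°, -159.426°, -112.087°, +159.937°.
Eastward gaps between consecutive values (wrapping around): 15.681°, 47.339°, 272.024°, 24.956°.
Largest gap = 272.024° ⇒ minimal covering band is its complement: 360° − 272.024° = 87.976°.
Band runs from +159.937° eastward to -112.087°, crossing the antimeridian.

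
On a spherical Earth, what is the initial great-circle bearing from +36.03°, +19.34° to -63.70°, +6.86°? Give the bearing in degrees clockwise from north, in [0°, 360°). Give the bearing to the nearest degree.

Δλ = 6.86 − 19.34 = -12.48°.
θ = atan2( sin Δλ · cos φ₂ , cos φ₁ · sin φ₂ − sin φ₁ · cos φ₂ · cos Δλ )
  = atan2(-0.09575, -0.97946) = -174.417° → normalised to [0°, 360°): 185.583°.

186°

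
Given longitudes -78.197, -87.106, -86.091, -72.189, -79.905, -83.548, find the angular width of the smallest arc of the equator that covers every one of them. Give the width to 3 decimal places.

Sort the longitudes: -87.106°, -86.091°, -83.548°, -79.905°, -78.197°, -72.189°.
Eastward gaps between consecutive values (wrapping around): 1.015°, 2.543°, 3.643°, 1.708°, 6.008°, 345.083°.
Largest gap = 345.083° ⇒ minimal covering band is its complement: 360° − 345.083° = 14.917°.
Band runs from -87.106° eastward to -72.189°.

14.917°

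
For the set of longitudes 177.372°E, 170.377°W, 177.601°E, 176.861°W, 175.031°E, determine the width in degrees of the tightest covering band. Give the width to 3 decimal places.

Sort the longitudes: -176.861°, -170.377°, +175.031°, +177.372°, +177.601°.
Eastward gaps between consecutive values (wrapping around): 6.484°, 345.408°, 2.341°, 0.229°, 5.538°.
Largest gap = 345.408° ⇒ minimal covering band is its complement: 360° − 345.408° = 14.592°.
Band runs from +175.031° eastward to -170.377°, crossing the antimeridian.

14.592°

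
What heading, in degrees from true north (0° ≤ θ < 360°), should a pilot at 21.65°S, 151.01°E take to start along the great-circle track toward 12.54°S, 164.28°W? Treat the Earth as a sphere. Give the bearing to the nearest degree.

Δλ = -164.28 − 151.01 = -315.29°; wrapped into (−180°, 180°]: 44.71°.
θ = atan2( sin Δλ · cos φ₂ , cos φ₁ · sin φ₂ − sin φ₁ · cos φ₂ · cos Δλ )
  = atan2(0.68674, 0.05414) = 85.493° → normalised to [0°, 360°): 85.493°.

85°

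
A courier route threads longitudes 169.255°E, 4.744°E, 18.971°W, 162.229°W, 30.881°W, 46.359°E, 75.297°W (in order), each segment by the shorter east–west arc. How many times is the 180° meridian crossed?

0

Leg 1: +169.255° → +4.744°, shortest Δλ = -164.511° (west) — does not cross 180°.
Leg 2: +4.744° → -18.971°, shortest Δλ = -23.715° (west) — does not cross 180°.
Leg 3: -18.971° → -162.229°, shortest Δλ = -143.258° (west) — does not cross 180°.
Leg 4: -162.229° → -30.881°, shortest Δλ = 131.348° (east) — does not cross 180°.
Leg 5: -30.881° → +46.359°, shortest Δλ = 77.24° (east) — does not cross 180°.
Leg 6: +46.359° → -75.297°, shortest Δλ = -121.656° (west) — does not cross 180°.
Total crossings: 0.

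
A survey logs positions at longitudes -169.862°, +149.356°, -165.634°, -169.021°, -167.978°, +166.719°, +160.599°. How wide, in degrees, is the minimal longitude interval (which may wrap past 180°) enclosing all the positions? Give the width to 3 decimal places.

45.010°

Sort the longitudes: -169.862°, -169.021°, -167.978°, -165.634°, +149.356°, +160.599°, +166.719°.
Eastward gaps between consecutive values (wrapping around): 0.841°, 1.043°, 2.344°, 314.990°, 11.243°, 6.120°, 23.419°.
Largest gap = 314.990° ⇒ minimal covering band is its complement: 360° − 314.990° = 45.010°.
Band runs from +149.356° eastward to -165.634°, crossing the antimeridian.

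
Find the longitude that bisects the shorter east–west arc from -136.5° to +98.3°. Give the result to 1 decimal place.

+160.9°

Signed shortest Δλ from -136.5° to +98.3° is -125.2°.
Midpoint longitude = -136.5° + (-125.2°)/2 = -136.5° − 62.6° = -199.1°.
Normalise into (−180°, 180°]: +160.9°.
(The naïve average (-136.5 + +98.3)/2 = -19.1° is on the wrong side of the globe.)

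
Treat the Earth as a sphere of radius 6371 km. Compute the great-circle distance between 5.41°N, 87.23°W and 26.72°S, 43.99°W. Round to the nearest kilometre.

Δλ = -43.99 − -87.23 = 43.24°.
Δφ = -26.72 − 5.41 = -32.13°.
a = sin²(Δφ/2) + cos φ₁ · cos φ₂ · sin²(Δλ/2) = 0.197296.
c = 2·atan2(√a, √(1−a)) = 0.92052 rad → d = 6371·c ≈ 5864.62 km.

5865 km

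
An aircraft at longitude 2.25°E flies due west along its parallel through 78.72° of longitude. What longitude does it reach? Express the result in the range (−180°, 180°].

Start at +2.25°; shift −78.72° → -76.47°.
-76.47° already lies in (−180°, 180°].

76.47°W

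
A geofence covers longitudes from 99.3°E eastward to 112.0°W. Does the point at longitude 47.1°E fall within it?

Band width going east from +99.3° to -112.0°: ((-112.0 − 99.3) mod 360) = 148.7°.
Offset of +47.1° east of the west edge: ((47.1 − 99.3) mod 360) = 307.8°.
307.8° > 148.7° ⇒ outside.

No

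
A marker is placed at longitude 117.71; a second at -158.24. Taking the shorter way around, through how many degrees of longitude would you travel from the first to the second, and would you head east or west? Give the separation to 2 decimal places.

84.05° east

Raw difference: -158.24 − 117.71 = -275.95°.
Normalise into (−180°, 180°]: -275.95° + 360° = 84.05°.
Positive ⇒ the second point lies to the east; separation 84.05°.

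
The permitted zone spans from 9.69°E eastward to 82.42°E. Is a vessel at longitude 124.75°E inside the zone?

Band width going east from +9.69° to +82.42°: ((82.42 − 9.69) mod 360) = 72.73°.
Offset of +124.75° east of the west edge: ((124.75 − 9.69) mod 360) = 115.06°.
115.06° > 72.73° ⇒ outside.

No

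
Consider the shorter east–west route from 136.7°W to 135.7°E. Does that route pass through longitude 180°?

Yes

Naïve |135.7 − -136.7| = 272.4° > 180°, so the shorter arc goes the other way round — across 180°.
Signed shortest Δλ = ((135.7 − -136.7 + 180) mod 360) − 180 = -87.6°.
Going west by 87.6° from -136.7° passes through 180° before reaching +135.7°.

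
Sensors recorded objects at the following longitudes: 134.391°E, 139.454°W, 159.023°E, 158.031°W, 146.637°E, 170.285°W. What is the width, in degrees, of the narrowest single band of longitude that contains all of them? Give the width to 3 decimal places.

86.155°

Sort the longitudes: -170.285°, -158.031°, -139.454°, +134.391°, +146.637°, +159.023°.
Eastward gaps between consecutive values (wrapping around): 12.254°, 18.577°, 273.845°, 12.246°, 12.386°, 30.692°.
Largest gap = 273.845° ⇒ minimal covering band is its complement: 360° − 273.845° = 86.155°.
Band runs from +134.391° eastward to -139.454°, crossing the antimeridian.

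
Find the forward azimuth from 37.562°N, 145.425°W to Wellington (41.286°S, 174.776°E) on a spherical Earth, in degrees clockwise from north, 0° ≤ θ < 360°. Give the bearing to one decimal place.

Δλ = 174.776 − -145.425 = 320.201°; wrapped into (−180°, 180°]: -39.799°.
θ = atan2( sin Δλ · cos φ₂ , cos φ₁ · sin φ₂ − sin φ₁ · cos φ₂ · cos Δλ )
  = atan2(-0.48098, -0.87498) = -151.202° → normalised to [0°, 360°): 208.798°.

208.8°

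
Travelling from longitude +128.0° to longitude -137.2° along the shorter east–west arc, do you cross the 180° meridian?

Yes

Naïve |-137.2 − 128.0| = 265.2° > 180°, so the shorter arc goes the other way round — across 180°.
Signed shortest Δλ = ((-137.2 − 128.0 + 180) mod 360) − 180 = 94.8°.
Going east by 94.8° from +128.0° passes through 180° before reaching -137.2°.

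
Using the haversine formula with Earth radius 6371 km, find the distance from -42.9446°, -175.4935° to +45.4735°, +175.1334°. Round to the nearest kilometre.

Δλ = 175.1334 − -175.4935 = 350.6269°; wrapped into (−180°, 180°]: -9.3731°.
Δφ = 45.4735 − -42.9446 = 88.4181°.
a = sin²(Δφ/2) + cos φ₁ · cos φ₂ · sin²(Δλ/2) = 0.489624.
c = 2·atan2(√a, √(1−a)) = 1.55004 rad → d = 6371·c ≈ 9875.32 km.

9875 km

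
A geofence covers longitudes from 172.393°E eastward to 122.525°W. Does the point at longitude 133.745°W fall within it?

Band width going east from +172.393° to -122.525°: ((-122.525 − 172.393) mod 360) = 65.082°.
Offset of -133.745° east of the west edge: ((-133.745 − 172.393) mod 360) = 53.862°.
53.862° ≤ 65.082° ⇒ inside.

Yes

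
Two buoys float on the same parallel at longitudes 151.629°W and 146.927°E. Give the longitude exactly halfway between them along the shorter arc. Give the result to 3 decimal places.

Signed shortest Δλ from -151.629° to +146.927° is -61.444°.
Midpoint longitude = -151.629° + (-61.444°)/2 = -151.629° − 30.722° = -182.351°.
Normalise into (−180°, 180°]: +177.649°.
(The naïve average (-151.629 + +146.927)/2 = -2.351° is on the wrong side of the globe.)

177.649°E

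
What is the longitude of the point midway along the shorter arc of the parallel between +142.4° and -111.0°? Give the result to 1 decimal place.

-164.3°

Signed shortest Δλ from +142.4° to -111.0° is +106.6°.
Midpoint longitude = +142.4° + (+106.6°)/2 = +142.4° + 53.3° = +195.7°.
Normalise into (−180°, 180°]: -164.3°.
(The naïve average (+142.4 + -111.0)/2 = 15.7° is on the wrong side of the globe.)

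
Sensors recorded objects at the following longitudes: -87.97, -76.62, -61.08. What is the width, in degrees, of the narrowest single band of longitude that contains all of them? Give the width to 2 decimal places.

Sort the longitudes: -87.97°, -76.62°, -61.08°.
Eastward gaps between consecutive values (wrapping around): 11.35°, 15.54°, 333.11°.
Largest gap = 333.11° ⇒ minimal covering band is its complement: 360° − 333.11° = 26.89°.
Band runs from -87.97° eastward to -61.08°.

26.89°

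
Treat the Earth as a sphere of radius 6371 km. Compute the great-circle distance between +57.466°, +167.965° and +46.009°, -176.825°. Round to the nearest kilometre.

Δλ = -176.825 − 167.965 = -344.790°; wrapped into (−180°, 180°]: 15.210°.
Δφ = 46.009 − 57.466 = -11.457°.
a = sin²(Δφ/2) + cos φ₁ · cos φ₂ · sin²(Δλ/2) = 0.016505.
c = 2·atan2(√a, √(1−a)) = 0.25766 rad → d = 6371·c ≈ 1641.53 km.

1642 km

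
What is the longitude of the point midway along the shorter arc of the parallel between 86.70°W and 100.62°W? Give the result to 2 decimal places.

93.66°W

Signed shortest Δλ from -86.70° to -100.62° is -13.92°.
Midpoint longitude = -86.70° + (-13.92°)/2 = -86.70° − 6.96° = -93.66°.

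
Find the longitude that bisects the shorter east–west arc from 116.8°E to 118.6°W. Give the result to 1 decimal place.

179.1°E

Signed shortest Δλ from +116.8° to -118.6° is +124.6°.
Midpoint longitude = +116.8° + (+124.6°)/2 = +116.8° + 62.3° = +179.1°.
(The naïve average (+116.8 + -118.6)/2 = -0.9° is on the wrong side of the globe.)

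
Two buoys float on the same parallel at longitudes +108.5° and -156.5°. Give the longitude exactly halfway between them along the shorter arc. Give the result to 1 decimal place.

+156.0°

Signed shortest Δλ from +108.5° to -156.5° is +95.0°.
Midpoint longitude = +108.5° + (+95.0°)/2 = +108.5° + 47.5° = +156.0°.
(The naïve average (+108.5 + -156.5)/2 = -24.0° is on the wrong side of the globe.)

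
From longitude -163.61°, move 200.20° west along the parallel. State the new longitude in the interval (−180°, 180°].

-3.81°

Start at -163.61°; shift −200.20° → -363.81°.
-363.81° lies outside (−180°, 180°]; add 360° → -3.81°.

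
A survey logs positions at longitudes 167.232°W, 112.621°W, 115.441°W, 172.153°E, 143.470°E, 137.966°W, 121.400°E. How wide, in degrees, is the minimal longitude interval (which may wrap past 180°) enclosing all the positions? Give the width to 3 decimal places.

Sort the longitudes: -167.232°, -137.966°, -115.441°, -112.621°, +121.400°, +143.470°, +172.153°.
Eastward gaps between consecutive values (wrapping around): 29.266°, 22.525°, 2.820°, 234.021°, 22.070°, 28.683°, 20.615°.
Largest gap = 234.021° ⇒ minimal covering band is its complement: 360° − 234.021° = 125.979°.
Band runs from +121.400° eastward to -112.621°, crossing the antimeridian.

125.979°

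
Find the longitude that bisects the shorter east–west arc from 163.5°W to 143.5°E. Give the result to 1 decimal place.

Signed shortest Δλ from -163.5° to +143.5° is -53.0°.
Midpoint longitude = -163.5° + (-53.0°)/2 = -163.5° − 26.5° = -190.0°.
Normalise into (−180°, 180°]: +170.0°.
(The naïve average (-163.5 + +143.5)/2 = -10.0° is on the wrong side of the globe.)

170.0°E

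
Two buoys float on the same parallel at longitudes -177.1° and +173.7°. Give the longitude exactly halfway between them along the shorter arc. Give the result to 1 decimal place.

Signed shortest Δλ from -177.1° to +173.7° is -9.2°.
Midpoint longitude = -177.1° + (-9.2°)/2 = -177.1° − 4.6° = -181.7°.
Normalise into (−180°, 180°]: +178.3°.
(The naïve average (-177.1 + +173.7)/2 = -1.7° is on the wrong side of the globe.)

+178.3°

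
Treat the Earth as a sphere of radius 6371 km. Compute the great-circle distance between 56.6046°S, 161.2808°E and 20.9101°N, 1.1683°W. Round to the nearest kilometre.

Δλ = -1.1683 − 161.2808 = -162.4491°.
Δφ = 20.9101 − -56.6046 = 77.5147°.
a = sin²(Δφ/2) + cos φ₁ · cos φ₂ · sin²(Δλ/2) = 0.894102.
c = 2·atan2(√a, √(1−a)) = 2.47868 rad → d = 6371·c ≈ 15791.69 km.

15792 km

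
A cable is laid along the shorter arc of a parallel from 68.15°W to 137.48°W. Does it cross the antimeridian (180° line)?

Signed shortest Δλ = ((-137.48 − -68.15 + 180) mod 360) − 180 = -69.33°.
Going west by 69.33° from -68.15° reaches -137.48° without touching 180°.

No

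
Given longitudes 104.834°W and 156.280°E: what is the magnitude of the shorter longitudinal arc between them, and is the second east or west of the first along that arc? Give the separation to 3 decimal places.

98.886° west

Raw difference: 156.280 − -104.834 = 261.114°.
Normalise into (−180°, 180°]: 261.114° − 360° = -98.886°.
Negative ⇒ the second point lies to the west; separation 98.886°.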